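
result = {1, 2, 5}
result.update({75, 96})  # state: {1, 2, 5, 75, 96}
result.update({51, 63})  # {1, 2, 5, 51, 63, 75, 96}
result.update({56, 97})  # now {1, 2, 5, 51, 56, 63, 75, 96, 97}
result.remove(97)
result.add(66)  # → {1, 2, 5, 51, 56, 63, 66, 75, 96}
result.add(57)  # {1, 2, 5, 51, 56, 57, 63, 66, 75, 96}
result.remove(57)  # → {1, 2, 5, 51, 56, 63, 66, 75, 96}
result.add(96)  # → {1, 2, 5, 51, 56, 63, 66, 75, 96}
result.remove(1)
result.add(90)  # {2, 5, 51, 56, 63, 66, 75, 90, 96}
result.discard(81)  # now {2, 5, 51, 56, 63, 66, 75, 90, 96}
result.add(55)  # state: {2, 5, 51, 55, 56, 63, 66, 75, 90, 96}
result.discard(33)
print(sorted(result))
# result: [2, 5, 51, 55, 56, 63, 66, 75, 90, 96]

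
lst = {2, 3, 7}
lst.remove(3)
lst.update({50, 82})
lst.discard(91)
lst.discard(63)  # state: {2, 7, 50, 82}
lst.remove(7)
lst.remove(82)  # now {2, 50}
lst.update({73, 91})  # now {2, 50, 73, 91}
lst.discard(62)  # {2, 50, 73, 91}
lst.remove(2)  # {50, 73, 91}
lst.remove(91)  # {50, 73}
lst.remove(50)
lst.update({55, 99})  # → {55, 73, 99}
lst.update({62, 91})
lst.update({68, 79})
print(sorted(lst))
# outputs [55, 62, 68, 73, 79, 91, 99]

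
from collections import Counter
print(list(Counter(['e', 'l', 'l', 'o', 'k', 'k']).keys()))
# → ['e', 'l', 'o', 'k']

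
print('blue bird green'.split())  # ['blue', 'bird', 'green']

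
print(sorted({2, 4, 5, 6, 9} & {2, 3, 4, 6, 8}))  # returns [2, 4, 6]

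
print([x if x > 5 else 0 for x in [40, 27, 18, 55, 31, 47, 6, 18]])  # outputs [40, 27, 18, 55, 31, 47, 6, 18]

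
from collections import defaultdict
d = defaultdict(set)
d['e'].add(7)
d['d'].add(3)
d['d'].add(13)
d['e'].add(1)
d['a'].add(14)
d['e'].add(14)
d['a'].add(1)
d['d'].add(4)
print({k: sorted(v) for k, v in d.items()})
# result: {'e': [1, 7, 14], 'd': [3, 4, 13], 'a': [1, 14]}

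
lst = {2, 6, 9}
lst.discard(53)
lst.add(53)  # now {2, 6, 9, 53}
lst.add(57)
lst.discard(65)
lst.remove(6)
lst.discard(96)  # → {2, 9, 53, 57}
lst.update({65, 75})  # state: {2, 9, 53, 57, 65, 75}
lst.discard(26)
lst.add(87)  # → {2, 9, 53, 57, 65, 75, 87}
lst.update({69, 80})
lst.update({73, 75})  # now {2, 9, 53, 57, 65, 69, 73, 75, 80, 87}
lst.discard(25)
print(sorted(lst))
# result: [2, 9, 53, 57, 65, 69, 73, 75, 80, 87]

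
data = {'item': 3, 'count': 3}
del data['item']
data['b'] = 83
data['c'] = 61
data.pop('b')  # 83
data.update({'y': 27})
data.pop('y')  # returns 27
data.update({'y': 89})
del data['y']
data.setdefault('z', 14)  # 14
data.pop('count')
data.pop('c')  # 61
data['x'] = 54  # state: {'z': 14, 'x': 54}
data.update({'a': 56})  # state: {'z': 14, 'x': 54, 'a': 56}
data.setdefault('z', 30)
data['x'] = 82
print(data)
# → {'z': 14, 'x': 82, 'a': 56}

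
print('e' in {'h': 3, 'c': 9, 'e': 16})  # True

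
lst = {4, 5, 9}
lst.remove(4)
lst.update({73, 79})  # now {5, 9, 73, 79}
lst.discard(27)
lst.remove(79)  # {5, 9, 73}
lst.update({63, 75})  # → {5, 9, 63, 73, 75}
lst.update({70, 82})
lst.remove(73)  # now {5, 9, 63, 70, 75, 82}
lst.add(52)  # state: {5, 9, 52, 63, 70, 75, 82}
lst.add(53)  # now {5, 9, 52, 53, 63, 70, 75, 82}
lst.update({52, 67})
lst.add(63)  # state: {5, 9, 52, 53, 63, 67, 70, 75, 82}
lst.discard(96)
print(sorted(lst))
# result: [5, 9, 52, 53, 63, 67, 70, 75, 82]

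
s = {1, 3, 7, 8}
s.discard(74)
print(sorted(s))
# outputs [1, 3, 7, 8]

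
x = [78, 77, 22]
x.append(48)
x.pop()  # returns 48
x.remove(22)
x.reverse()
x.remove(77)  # [78]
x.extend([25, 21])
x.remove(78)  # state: [25, 21]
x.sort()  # [21, 25]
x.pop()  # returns 25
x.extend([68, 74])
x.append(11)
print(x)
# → [21, 68, 74, 11]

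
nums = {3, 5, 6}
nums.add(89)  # {3, 5, 6, 89}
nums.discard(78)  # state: {3, 5, 6, 89}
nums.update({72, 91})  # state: {3, 5, 6, 72, 89, 91}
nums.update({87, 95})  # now {3, 5, 6, 72, 87, 89, 91, 95}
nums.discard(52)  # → {3, 5, 6, 72, 87, 89, 91, 95}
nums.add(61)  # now {3, 5, 6, 61, 72, 87, 89, 91, 95}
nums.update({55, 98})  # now {3, 5, 6, 55, 61, 72, 87, 89, 91, 95, 98}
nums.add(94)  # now {3, 5, 6, 55, 61, 72, 87, 89, 91, 94, 95, 98}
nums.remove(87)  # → {3, 5, 6, 55, 61, 72, 89, 91, 94, 95, 98}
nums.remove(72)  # {3, 5, 6, 55, 61, 89, 91, 94, 95, 98}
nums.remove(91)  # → {3, 5, 6, 55, 61, 89, 94, 95, 98}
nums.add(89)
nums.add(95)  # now {3, 5, 6, 55, 61, 89, 94, 95, 98}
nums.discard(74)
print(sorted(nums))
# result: [3, 5, 6, 55, 61, 89, 94, 95, 98]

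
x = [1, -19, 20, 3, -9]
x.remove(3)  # [1, -19, 20, -9]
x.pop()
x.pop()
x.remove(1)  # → [-19]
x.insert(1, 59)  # [-19, 59]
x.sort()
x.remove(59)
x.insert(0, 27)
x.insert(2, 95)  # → [27, -19, 95]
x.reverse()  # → [95, -19, 27]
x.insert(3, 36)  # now [95, -19, 27, 36]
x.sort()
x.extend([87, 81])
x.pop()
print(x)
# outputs [-19, 27, 36, 95, 87]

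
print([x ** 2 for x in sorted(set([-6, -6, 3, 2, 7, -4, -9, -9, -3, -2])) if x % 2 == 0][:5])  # [36, 16, 4, 4]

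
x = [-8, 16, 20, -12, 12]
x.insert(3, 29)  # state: [-8, 16, 20, 29, -12, 12]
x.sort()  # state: [-12, -8, 12, 16, 20, 29]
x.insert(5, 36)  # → [-12, -8, 12, 16, 20, 36, 29]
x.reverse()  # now [29, 36, 20, 16, 12, -8, -12]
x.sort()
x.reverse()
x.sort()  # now [-12, -8, 12, 16, 20, 29, 36]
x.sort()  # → [-12, -8, 12, 16, 20, 29, 36]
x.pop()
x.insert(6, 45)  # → [-12, -8, 12, 16, 20, 29, 45]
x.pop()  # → 45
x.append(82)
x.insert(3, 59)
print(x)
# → [-12, -8, 12, 59, 16, 20, 29, 82]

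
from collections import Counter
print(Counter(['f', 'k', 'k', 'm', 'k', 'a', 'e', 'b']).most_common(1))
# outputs [('k', 3)]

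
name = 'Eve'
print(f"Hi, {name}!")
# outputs Hi, Eve!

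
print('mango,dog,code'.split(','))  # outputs ['mango', 'dog', 'code']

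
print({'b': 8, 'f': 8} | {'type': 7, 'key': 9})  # {'b': 8, 'f': 8, 'type': 7, 'key': 9}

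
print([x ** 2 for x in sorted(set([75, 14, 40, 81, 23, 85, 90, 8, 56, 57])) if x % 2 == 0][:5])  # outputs [64, 196, 1600, 3136, 8100]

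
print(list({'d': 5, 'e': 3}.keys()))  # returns ['d', 'e']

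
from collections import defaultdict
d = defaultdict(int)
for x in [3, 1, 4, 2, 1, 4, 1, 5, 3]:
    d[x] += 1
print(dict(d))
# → {3: 2, 1: 3, 4: 2, 2: 1, 5: 1}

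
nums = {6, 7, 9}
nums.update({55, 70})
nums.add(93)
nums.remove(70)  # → {6, 7, 9, 55, 93}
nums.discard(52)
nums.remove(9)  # {6, 7, 55, 93}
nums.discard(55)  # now {6, 7, 93}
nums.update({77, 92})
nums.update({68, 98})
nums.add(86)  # {6, 7, 68, 77, 86, 92, 93, 98}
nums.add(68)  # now {6, 7, 68, 77, 86, 92, 93, 98}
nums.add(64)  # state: {6, 7, 64, 68, 77, 86, 92, 93, 98}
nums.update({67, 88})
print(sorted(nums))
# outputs [6, 7, 64, 67, 68, 77, 86, 88, 92, 93, 98]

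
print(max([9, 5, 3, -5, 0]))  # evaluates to 9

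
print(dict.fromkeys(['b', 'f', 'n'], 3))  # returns {'b': 3, 'f': 3, 'n': 3}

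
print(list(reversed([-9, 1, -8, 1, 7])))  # [7, 1, -8, 1, -9]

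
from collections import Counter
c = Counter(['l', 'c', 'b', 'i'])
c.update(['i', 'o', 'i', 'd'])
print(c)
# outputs Counter({'i': 3, 'l': 1, 'c': 1, 'b': 1, 'o': 1, 'd': 1})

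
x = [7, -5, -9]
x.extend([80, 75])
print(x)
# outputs [7, -5, -9, 80, 75]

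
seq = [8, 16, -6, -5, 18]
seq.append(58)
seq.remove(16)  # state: [8, -6, -5, 18, 58]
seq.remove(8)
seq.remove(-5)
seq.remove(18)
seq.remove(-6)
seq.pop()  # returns 58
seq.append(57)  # [57]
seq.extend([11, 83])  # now [57, 11, 83]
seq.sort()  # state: [11, 57, 83]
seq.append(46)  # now [11, 57, 83, 46]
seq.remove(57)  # [11, 83, 46]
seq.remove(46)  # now [11, 83]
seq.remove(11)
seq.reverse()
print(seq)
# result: [83]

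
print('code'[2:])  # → de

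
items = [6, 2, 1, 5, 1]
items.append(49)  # [6, 2, 1, 5, 1, 49]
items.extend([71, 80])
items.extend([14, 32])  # [6, 2, 1, 5, 1, 49, 71, 80, 14, 32]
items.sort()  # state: [1, 1, 2, 5, 6, 14, 32, 49, 71, 80]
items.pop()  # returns 80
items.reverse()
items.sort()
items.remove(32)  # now [1, 1, 2, 5, 6, 14, 49, 71]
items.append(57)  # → [1, 1, 2, 5, 6, 14, 49, 71, 57]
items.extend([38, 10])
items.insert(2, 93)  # [1, 1, 93, 2, 5, 6, 14, 49, 71, 57, 38, 10]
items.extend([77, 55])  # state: [1, 1, 93, 2, 5, 6, 14, 49, 71, 57, 38, 10, 77, 55]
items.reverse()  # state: [55, 77, 10, 38, 57, 71, 49, 14, 6, 5, 2, 93, 1, 1]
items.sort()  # [1, 1, 2, 5, 6, 10, 14, 38, 49, 55, 57, 71, 77, 93]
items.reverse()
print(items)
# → [93, 77, 71, 57, 55, 49, 38, 14, 10, 6, 5, 2, 1, 1]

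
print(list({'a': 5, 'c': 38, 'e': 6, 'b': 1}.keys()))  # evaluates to ['a', 'c', 'e', 'b']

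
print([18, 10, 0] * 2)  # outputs [18, 10, 0, 18, 10, 0]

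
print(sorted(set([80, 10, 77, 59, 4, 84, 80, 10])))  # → [4, 10, 59, 77, 80, 84]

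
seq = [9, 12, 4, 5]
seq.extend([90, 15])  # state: [9, 12, 4, 5, 90, 15]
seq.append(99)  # [9, 12, 4, 5, 90, 15, 99]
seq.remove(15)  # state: [9, 12, 4, 5, 90, 99]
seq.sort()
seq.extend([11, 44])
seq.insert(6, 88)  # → [4, 5, 9, 12, 90, 99, 88, 11, 44]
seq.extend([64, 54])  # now [4, 5, 9, 12, 90, 99, 88, 11, 44, 64, 54]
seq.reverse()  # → [54, 64, 44, 11, 88, 99, 90, 12, 9, 5, 4]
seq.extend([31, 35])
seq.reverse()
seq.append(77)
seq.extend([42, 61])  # [35, 31, 4, 5, 9, 12, 90, 99, 88, 11, 44, 64, 54, 77, 42, 61]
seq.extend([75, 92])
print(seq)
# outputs [35, 31, 4, 5, 9, 12, 90, 99, 88, 11, 44, 64, 54, 77, 42, 61, 75, 92]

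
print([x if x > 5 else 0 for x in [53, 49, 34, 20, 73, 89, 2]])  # [53, 49, 34, 20, 73, 89, 0]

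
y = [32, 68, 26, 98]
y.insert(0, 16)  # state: [16, 32, 68, 26, 98]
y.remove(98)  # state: [16, 32, 68, 26]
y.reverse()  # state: [26, 68, 32, 16]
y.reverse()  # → [16, 32, 68, 26]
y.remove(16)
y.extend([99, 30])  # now [32, 68, 26, 99, 30]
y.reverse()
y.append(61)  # [30, 99, 26, 68, 32, 61]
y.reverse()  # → [61, 32, 68, 26, 99, 30]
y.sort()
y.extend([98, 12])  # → [26, 30, 32, 61, 68, 99, 98, 12]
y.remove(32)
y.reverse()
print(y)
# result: [12, 98, 99, 68, 61, 30, 26]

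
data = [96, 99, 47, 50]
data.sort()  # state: [47, 50, 96, 99]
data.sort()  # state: [47, 50, 96, 99]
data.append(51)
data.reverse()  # [51, 99, 96, 50, 47]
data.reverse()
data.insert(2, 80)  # [47, 50, 80, 96, 99, 51]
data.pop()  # 51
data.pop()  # 99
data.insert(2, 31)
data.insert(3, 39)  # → [47, 50, 31, 39, 80, 96]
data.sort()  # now [31, 39, 47, 50, 80, 96]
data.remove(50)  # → [31, 39, 47, 80, 96]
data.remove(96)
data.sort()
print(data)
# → [31, 39, 47, 80]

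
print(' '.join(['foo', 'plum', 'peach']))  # foo plum peach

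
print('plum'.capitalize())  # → Plum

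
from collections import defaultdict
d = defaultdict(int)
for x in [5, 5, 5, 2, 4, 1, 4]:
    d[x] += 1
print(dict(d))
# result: {5: 3, 2: 1, 4: 2, 1: 1}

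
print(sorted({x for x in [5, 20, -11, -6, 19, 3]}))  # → [-11, -6, 3, 5, 19, 20]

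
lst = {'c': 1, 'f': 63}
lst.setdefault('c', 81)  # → 1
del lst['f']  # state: {'c': 1}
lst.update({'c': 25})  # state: {'c': 25}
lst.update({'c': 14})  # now {'c': 14}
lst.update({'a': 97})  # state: {'c': 14, 'a': 97}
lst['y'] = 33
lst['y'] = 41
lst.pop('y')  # 41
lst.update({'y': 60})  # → {'c': 14, 'a': 97, 'y': 60}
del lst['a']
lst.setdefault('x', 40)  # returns 40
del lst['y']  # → {'c': 14, 'x': 40}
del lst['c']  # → {'x': 40}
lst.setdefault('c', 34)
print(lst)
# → {'x': 40, 'c': 34}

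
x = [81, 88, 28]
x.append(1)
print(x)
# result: [81, 88, 28, 1]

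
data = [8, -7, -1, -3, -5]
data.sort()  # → [-7, -5, -3, -1, 8]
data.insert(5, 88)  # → [-7, -5, -3, -1, 8, 88]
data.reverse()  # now [88, 8, -1, -3, -5, -7]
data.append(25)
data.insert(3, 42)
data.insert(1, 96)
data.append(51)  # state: [88, 96, 8, -1, 42, -3, -5, -7, 25, 51]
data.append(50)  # [88, 96, 8, -1, 42, -3, -5, -7, 25, 51, 50]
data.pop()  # 50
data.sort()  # [-7, -5, -3, -1, 8, 25, 42, 51, 88, 96]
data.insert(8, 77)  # [-7, -5, -3, -1, 8, 25, 42, 51, 77, 88, 96]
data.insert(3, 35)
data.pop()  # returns 96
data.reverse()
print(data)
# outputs [88, 77, 51, 42, 25, 8, -1, 35, -3, -5, -7]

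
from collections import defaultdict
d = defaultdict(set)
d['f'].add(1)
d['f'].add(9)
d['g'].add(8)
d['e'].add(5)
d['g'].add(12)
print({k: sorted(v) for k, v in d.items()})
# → {'f': [1, 9], 'g': [8, 12], 'e': [5]}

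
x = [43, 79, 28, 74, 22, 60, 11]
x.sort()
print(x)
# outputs [11, 22, 28, 43, 60, 74, 79]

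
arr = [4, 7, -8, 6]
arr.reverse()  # [6, -8, 7, 4]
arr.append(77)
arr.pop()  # 77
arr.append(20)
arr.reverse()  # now [20, 4, 7, -8, 6]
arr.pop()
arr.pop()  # -8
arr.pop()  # 7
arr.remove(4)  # [20]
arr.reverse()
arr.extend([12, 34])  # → [20, 12, 34]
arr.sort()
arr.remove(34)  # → [12, 20]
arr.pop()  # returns 20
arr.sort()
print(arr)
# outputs [12]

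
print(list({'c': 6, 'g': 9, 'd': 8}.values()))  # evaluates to [6, 9, 8]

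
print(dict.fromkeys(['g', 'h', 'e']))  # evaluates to {'g': None, 'h': None, 'e': None}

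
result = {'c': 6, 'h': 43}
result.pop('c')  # 6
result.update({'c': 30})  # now {'h': 43, 'c': 30}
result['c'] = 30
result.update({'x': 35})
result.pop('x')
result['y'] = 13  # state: {'h': 43, 'c': 30, 'y': 13}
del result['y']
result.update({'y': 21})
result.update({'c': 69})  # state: {'h': 43, 'c': 69, 'y': 21}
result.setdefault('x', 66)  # 66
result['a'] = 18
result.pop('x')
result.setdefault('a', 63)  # 18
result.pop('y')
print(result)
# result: {'h': 43, 'c': 69, 'a': 18}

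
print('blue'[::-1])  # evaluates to eulb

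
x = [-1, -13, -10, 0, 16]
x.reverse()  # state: [16, 0, -10, -13, -1]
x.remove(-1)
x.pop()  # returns -13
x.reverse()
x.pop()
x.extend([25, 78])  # [-10, 0, 25, 78]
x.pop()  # 78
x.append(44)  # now [-10, 0, 25, 44]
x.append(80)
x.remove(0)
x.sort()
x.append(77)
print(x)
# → [-10, 25, 44, 80, 77]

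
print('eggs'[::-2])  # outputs sg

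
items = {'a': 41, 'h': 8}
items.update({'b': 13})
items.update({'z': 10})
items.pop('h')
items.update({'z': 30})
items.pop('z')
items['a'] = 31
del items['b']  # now {'a': 31}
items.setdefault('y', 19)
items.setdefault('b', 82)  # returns 82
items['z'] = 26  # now {'a': 31, 'y': 19, 'b': 82, 'z': 26}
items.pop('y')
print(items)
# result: {'a': 31, 'b': 82, 'z': 26}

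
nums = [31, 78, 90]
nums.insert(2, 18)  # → [31, 78, 18, 90]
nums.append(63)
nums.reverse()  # [63, 90, 18, 78, 31]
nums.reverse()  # [31, 78, 18, 90, 63]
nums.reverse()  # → [63, 90, 18, 78, 31]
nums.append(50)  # [63, 90, 18, 78, 31, 50]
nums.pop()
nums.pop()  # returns 31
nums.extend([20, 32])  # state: [63, 90, 18, 78, 20, 32]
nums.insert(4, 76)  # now [63, 90, 18, 78, 76, 20, 32]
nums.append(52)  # [63, 90, 18, 78, 76, 20, 32, 52]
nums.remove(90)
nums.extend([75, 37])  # [63, 18, 78, 76, 20, 32, 52, 75, 37]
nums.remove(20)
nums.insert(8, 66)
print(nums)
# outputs [63, 18, 78, 76, 32, 52, 75, 37, 66]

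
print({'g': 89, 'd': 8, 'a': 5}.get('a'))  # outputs 5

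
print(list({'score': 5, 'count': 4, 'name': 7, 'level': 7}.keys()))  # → ['score', 'count', 'name', 'level']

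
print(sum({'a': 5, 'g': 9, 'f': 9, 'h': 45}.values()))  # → 68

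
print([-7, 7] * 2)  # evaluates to [-7, 7, -7, 7]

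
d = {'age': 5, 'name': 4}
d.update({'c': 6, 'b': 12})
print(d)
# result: {'age': 5, 'name': 4, 'c': 6, 'b': 12}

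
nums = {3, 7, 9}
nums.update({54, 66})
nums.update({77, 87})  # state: {3, 7, 9, 54, 66, 77, 87}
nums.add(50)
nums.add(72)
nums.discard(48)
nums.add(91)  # {3, 7, 9, 50, 54, 66, 72, 77, 87, 91}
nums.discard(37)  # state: {3, 7, 9, 50, 54, 66, 72, 77, 87, 91}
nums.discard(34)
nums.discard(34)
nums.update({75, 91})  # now {3, 7, 9, 50, 54, 66, 72, 75, 77, 87, 91}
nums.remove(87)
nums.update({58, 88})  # {3, 7, 9, 50, 54, 58, 66, 72, 75, 77, 88, 91}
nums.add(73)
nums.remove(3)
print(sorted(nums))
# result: [7, 9, 50, 54, 58, 66, 72, 73, 75, 77, 88, 91]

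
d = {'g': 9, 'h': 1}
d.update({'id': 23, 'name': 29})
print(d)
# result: {'g': 9, 'h': 1, 'id': 23, 'name': 29}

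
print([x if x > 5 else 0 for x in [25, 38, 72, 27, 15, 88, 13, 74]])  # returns [25, 38, 72, 27, 15, 88, 13, 74]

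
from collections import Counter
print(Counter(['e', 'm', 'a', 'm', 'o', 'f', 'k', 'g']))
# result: Counter({'m': 2, 'e': 1, 'a': 1, 'o': 1, 'f': 1, 'k': 1, 'g': 1})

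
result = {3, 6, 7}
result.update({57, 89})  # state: {3, 6, 7, 57, 89}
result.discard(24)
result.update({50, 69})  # {3, 6, 7, 50, 57, 69, 89}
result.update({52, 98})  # {3, 6, 7, 50, 52, 57, 69, 89, 98}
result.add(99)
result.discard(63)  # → {3, 6, 7, 50, 52, 57, 69, 89, 98, 99}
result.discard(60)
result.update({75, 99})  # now {3, 6, 7, 50, 52, 57, 69, 75, 89, 98, 99}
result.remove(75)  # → {3, 6, 7, 50, 52, 57, 69, 89, 98, 99}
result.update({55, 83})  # {3, 6, 7, 50, 52, 55, 57, 69, 83, 89, 98, 99}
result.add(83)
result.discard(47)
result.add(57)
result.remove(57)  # {3, 6, 7, 50, 52, 55, 69, 83, 89, 98, 99}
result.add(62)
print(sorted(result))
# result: [3, 6, 7, 50, 52, 55, 62, 69, 83, 89, 98, 99]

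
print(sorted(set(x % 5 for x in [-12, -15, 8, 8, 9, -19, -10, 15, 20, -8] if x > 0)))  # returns [0, 3, 4]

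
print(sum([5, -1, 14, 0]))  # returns 18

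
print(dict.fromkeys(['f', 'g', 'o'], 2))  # {'f': 2, 'g': 2, 'o': 2}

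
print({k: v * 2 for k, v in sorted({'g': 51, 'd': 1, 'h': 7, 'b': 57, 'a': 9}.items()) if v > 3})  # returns {'a': 18, 'b': 114, 'g': 102, 'h': 14}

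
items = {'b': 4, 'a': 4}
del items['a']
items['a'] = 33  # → {'b': 4, 'a': 33}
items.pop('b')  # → 4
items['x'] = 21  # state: {'a': 33, 'x': 21}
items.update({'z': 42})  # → {'a': 33, 'x': 21, 'z': 42}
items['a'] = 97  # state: {'a': 97, 'x': 21, 'z': 42}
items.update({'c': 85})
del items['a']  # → {'x': 21, 'z': 42, 'c': 85}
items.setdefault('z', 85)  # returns 42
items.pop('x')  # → 21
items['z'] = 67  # {'z': 67, 'c': 85}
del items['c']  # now {'z': 67}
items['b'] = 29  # {'z': 67, 'b': 29}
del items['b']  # {'z': 67}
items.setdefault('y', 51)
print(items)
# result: {'z': 67, 'y': 51}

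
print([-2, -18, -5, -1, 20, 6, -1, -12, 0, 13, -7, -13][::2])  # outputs [-2, -5, 20, -1, 0, -7]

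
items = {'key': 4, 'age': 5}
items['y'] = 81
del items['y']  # {'key': 4, 'age': 5}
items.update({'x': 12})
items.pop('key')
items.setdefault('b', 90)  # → 90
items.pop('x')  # 12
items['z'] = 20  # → {'age': 5, 'b': 90, 'z': 20}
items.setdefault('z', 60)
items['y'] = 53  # {'age': 5, 'b': 90, 'z': 20, 'y': 53}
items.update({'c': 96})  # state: {'age': 5, 'b': 90, 'z': 20, 'y': 53, 'c': 96}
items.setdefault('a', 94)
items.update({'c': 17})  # {'age': 5, 'b': 90, 'z': 20, 'y': 53, 'c': 17, 'a': 94}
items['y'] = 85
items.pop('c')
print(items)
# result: {'age': 5, 'b': 90, 'z': 20, 'y': 85, 'a': 94}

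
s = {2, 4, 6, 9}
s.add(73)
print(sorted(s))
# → [2, 4, 6, 9, 73]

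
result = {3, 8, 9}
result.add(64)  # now {3, 8, 9, 64}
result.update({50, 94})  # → {3, 8, 9, 50, 64, 94}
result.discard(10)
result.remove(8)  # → {3, 9, 50, 64, 94}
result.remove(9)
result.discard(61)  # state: {3, 50, 64, 94}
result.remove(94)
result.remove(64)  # {3, 50}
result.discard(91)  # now {3, 50}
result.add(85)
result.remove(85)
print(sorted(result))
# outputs [3, 50]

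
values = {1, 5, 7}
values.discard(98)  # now {1, 5, 7}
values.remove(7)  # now {1, 5}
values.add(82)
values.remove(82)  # {1, 5}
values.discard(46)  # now {1, 5}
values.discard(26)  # {1, 5}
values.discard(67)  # {1, 5}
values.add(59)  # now {1, 5, 59}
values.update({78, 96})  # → {1, 5, 59, 78, 96}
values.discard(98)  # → {1, 5, 59, 78, 96}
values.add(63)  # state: {1, 5, 59, 63, 78, 96}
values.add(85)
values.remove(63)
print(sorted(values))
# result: [1, 5, 59, 78, 85, 96]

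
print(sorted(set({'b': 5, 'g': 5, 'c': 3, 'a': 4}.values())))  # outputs [3, 4, 5]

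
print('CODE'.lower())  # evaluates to code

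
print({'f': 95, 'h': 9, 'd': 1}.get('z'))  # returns None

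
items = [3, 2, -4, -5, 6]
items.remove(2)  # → [3, -4, -5, 6]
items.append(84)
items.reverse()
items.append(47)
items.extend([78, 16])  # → [84, 6, -5, -4, 3, 47, 78, 16]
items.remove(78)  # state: [84, 6, -5, -4, 3, 47, 16]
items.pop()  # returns 16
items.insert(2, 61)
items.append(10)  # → [84, 6, 61, -5, -4, 3, 47, 10]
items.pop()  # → 10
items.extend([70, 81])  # [84, 6, 61, -5, -4, 3, 47, 70, 81]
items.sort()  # [-5, -4, 3, 6, 47, 61, 70, 81, 84]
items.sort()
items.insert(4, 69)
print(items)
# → [-5, -4, 3, 6, 69, 47, 61, 70, 81, 84]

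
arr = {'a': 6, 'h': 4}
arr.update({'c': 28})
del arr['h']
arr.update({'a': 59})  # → {'a': 59, 'c': 28}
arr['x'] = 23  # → {'a': 59, 'c': 28, 'x': 23}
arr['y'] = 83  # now {'a': 59, 'c': 28, 'x': 23, 'y': 83}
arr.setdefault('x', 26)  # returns 23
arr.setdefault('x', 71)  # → 23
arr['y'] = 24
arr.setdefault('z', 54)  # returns 54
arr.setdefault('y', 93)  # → 24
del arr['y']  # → {'a': 59, 'c': 28, 'x': 23, 'z': 54}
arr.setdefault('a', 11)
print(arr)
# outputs {'a': 59, 'c': 28, 'x': 23, 'z': 54}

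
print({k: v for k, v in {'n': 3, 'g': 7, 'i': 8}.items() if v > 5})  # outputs {'g': 7, 'i': 8}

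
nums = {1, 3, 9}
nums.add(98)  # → {1, 3, 9, 98}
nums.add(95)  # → {1, 3, 9, 95, 98}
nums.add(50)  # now {1, 3, 9, 50, 95, 98}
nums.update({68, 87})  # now {1, 3, 9, 50, 68, 87, 95, 98}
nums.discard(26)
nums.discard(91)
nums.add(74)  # {1, 3, 9, 50, 68, 74, 87, 95, 98}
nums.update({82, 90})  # {1, 3, 9, 50, 68, 74, 82, 87, 90, 95, 98}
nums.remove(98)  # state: {1, 3, 9, 50, 68, 74, 82, 87, 90, 95}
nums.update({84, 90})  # {1, 3, 9, 50, 68, 74, 82, 84, 87, 90, 95}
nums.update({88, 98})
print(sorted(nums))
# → [1, 3, 9, 50, 68, 74, 82, 84, 87, 88, 90, 95, 98]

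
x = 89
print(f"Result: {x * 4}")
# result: Result: 356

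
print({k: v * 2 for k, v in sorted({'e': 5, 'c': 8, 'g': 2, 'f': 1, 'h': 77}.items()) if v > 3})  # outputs {'c': 16, 'e': 10, 'h': 154}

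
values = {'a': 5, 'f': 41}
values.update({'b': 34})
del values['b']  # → {'a': 5, 'f': 41}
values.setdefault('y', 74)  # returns 74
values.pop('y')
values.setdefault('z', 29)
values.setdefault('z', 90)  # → 29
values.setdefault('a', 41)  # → 5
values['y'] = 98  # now {'a': 5, 'f': 41, 'z': 29, 'y': 98}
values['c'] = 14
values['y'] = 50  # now {'a': 5, 'f': 41, 'z': 29, 'y': 50, 'c': 14}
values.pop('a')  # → 5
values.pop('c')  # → 14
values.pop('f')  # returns 41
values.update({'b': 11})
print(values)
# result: {'z': 29, 'y': 50, 'b': 11}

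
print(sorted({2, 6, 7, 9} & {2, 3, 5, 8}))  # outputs [2]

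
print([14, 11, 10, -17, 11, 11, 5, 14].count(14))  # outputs 2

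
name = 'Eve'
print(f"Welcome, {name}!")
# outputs Welcome, Eve!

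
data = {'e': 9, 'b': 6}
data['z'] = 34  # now {'e': 9, 'b': 6, 'z': 34}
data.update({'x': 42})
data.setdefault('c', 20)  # 20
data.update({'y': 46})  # {'e': 9, 'b': 6, 'z': 34, 'x': 42, 'c': 20, 'y': 46}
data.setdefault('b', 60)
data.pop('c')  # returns 20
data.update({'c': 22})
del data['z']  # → {'e': 9, 'b': 6, 'x': 42, 'y': 46, 'c': 22}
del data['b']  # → {'e': 9, 'x': 42, 'y': 46, 'c': 22}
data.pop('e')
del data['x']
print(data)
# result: {'y': 46, 'c': 22}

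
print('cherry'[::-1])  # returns yrrehc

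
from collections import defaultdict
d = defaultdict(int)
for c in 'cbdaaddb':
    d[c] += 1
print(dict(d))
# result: {'c': 1, 'b': 2, 'd': 3, 'a': 2}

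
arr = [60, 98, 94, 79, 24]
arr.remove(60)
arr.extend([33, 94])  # [98, 94, 79, 24, 33, 94]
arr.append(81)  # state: [98, 94, 79, 24, 33, 94, 81]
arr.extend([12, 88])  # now [98, 94, 79, 24, 33, 94, 81, 12, 88]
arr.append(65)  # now [98, 94, 79, 24, 33, 94, 81, 12, 88, 65]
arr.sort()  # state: [12, 24, 33, 65, 79, 81, 88, 94, 94, 98]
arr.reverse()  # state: [98, 94, 94, 88, 81, 79, 65, 33, 24, 12]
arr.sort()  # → [12, 24, 33, 65, 79, 81, 88, 94, 94, 98]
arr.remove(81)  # [12, 24, 33, 65, 79, 88, 94, 94, 98]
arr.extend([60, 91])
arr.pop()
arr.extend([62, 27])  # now [12, 24, 33, 65, 79, 88, 94, 94, 98, 60, 62, 27]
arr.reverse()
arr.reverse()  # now [12, 24, 33, 65, 79, 88, 94, 94, 98, 60, 62, 27]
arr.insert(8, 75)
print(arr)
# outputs [12, 24, 33, 65, 79, 88, 94, 94, 75, 98, 60, 62, 27]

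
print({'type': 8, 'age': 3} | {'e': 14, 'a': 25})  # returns {'type': 8, 'age': 3, 'e': 14, 'a': 25}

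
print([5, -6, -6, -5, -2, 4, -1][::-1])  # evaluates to [-1, 4, -2, -5, -6, -6, 5]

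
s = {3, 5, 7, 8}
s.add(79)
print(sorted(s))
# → [3, 5, 7, 8, 79]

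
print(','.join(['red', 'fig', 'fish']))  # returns red,fig,fish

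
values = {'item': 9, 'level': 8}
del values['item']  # {'level': 8}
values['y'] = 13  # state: {'level': 8, 'y': 13}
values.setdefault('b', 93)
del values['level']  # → {'y': 13, 'b': 93}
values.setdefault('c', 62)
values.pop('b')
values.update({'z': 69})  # {'y': 13, 'c': 62, 'z': 69}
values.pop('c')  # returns 62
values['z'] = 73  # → {'y': 13, 'z': 73}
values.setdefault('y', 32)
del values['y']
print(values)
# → {'z': 73}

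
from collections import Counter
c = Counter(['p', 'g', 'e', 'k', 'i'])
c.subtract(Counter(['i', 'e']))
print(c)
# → Counter({'p': 1, 'g': 1, 'k': 1, 'e': 0, 'i': 0})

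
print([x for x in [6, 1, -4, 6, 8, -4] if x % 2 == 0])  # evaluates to [6, -4, 6, 8, -4]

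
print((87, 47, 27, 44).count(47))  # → 1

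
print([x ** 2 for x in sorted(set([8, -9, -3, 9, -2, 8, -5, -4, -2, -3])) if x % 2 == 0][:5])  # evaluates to [16, 4, 64]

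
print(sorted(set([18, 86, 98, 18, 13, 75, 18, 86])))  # [13, 18, 75, 86, 98]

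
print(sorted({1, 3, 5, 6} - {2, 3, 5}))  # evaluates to [1, 6]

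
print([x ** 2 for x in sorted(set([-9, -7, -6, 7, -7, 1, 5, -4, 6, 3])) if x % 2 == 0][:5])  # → [36, 16, 36]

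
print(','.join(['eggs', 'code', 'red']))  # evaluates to eggs,code,red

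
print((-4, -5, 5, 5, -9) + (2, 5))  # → (-4, -5, 5, 5, -9, 2, 5)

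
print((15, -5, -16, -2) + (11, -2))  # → (15, -5, -16, -2, 11, -2)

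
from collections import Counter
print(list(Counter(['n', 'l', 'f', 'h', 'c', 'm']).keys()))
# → ['n', 'l', 'f', 'h', 'c', 'm']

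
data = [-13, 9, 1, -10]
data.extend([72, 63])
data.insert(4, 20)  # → [-13, 9, 1, -10, 20, 72, 63]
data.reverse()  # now [63, 72, 20, -10, 1, 9, -13]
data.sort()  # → [-13, -10, 1, 9, 20, 63, 72]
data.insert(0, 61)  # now [61, -13, -10, 1, 9, 20, 63, 72]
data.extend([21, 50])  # [61, -13, -10, 1, 9, 20, 63, 72, 21, 50]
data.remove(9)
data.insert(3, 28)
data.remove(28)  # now [61, -13, -10, 1, 20, 63, 72, 21, 50]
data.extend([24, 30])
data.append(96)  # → [61, -13, -10, 1, 20, 63, 72, 21, 50, 24, 30, 96]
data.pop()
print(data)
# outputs [61, -13, -10, 1, 20, 63, 72, 21, 50, 24, 30]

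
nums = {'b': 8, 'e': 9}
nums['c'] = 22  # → {'b': 8, 'e': 9, 'c': 22}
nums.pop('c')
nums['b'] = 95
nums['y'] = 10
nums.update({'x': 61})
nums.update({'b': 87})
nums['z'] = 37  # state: {'b': 87, 'e': 9, 'y': 10, 'x': 61, 'z': 37}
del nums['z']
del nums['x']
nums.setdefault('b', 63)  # 87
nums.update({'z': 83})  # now {'b': 87, 'e': 9, 'y': 10, 'z': 83}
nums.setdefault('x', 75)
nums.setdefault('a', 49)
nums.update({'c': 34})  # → {'b': 87, 'e': 9, 'y': 10, 'z': 83, 'x': 75, 'a': 49, 'c': 34}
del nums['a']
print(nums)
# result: {'b': 87, 'e': 9, 'y': 10, 'z': 83, 'x': 75, 'c': 34}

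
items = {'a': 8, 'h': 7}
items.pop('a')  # 8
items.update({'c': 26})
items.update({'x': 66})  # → {'h': 7, 'c': 26, 'x': 66}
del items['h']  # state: {'c': 26, 'x': 66}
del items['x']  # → {'c': 26}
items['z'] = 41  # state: {'c': 26, 'z': 41}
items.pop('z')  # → 41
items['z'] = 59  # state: {'c': 26, 'z': 59}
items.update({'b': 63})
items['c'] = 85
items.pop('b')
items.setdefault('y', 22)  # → 22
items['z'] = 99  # {'c': 85, 'z': 99, 'y': 22}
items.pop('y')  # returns 22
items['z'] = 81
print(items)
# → {'c': 85, 'z': 81}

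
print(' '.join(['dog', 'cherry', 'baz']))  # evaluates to dog cherry baz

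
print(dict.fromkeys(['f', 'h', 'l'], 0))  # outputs {'f': 0, 'h': 0, 'l': 0}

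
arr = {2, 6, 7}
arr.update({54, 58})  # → {2, 6, 7, 54, 58}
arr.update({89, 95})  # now {2, 6, 7, 54, 58, 89, 95}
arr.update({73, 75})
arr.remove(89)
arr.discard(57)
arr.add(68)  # {2, 6, 7, 54, 58, 68, 73, 75, 95}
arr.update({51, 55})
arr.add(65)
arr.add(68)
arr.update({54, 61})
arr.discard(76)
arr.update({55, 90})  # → {2, 6, 7, 51, 54, 55, 58, 61, 65, 68, 73, 75, 90, 95}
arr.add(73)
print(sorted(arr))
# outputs [2, 6, 7, 51, 54, 55, 58, 61, 65, 68, 73, 75, 90, 95]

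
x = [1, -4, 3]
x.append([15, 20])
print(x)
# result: [1, -4, 3, [15, 20]]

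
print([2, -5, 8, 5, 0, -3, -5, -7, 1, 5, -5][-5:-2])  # [-5, -7, 1]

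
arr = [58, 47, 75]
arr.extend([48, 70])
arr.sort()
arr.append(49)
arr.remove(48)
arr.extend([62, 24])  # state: [47, 58, 70, 75, 49, 62, 24]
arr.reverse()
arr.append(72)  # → [24, 62, 49, 75, 70, 58, 47, 72]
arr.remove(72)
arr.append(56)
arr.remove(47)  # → [24, 62, 49, 75, 70, 58, 56]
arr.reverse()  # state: [56, 58, 70, 75, 49, 62, 24]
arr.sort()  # [24, 49, 56, 58, 62, 70, 75]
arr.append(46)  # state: [24, 49, 56, 58, 62, 70, 75, 46]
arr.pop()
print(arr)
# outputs [24, 49, 56, 58, 62, 70, 75]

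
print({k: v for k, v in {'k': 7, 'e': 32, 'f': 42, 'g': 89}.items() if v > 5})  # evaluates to {'k': 7, 'e': 32, 'f': 42, 'g': 89}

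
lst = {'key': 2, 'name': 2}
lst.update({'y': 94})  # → {'key': 2, 'name': 2, 'y': 94}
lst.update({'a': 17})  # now {'key': 2, 'name': 2, 'y': 94, 'a': 17}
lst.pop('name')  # 2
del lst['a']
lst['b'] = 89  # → {'key': 2, 'y': 94, 'b': 89}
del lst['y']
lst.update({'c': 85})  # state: {'key': 2, 'b': 89, 'c': 85}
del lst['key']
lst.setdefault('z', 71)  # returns 71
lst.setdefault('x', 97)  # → 97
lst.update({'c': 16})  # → {'b': 89, 'c': 16, 'z': 71, 'x': 97}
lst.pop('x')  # 97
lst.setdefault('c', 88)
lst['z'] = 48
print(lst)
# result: {'b': 89, 'c': 16, 'z': 48}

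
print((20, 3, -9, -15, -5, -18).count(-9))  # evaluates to 1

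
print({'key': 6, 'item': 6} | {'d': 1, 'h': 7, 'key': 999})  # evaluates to {'key': 999, 'item': 6, 'd': 1, 'h': 7}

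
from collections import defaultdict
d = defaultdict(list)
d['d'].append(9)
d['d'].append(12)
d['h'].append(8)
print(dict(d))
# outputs {'d': [9, 12], 'h': [8]}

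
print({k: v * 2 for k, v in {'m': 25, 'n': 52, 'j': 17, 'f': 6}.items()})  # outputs {'m': 50, 'n': 104, 'j': 34, 'f': 12}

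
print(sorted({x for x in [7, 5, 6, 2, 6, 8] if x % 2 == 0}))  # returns [2, 6, 8]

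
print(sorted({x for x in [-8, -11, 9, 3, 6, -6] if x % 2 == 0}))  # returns [-8, -6, 6]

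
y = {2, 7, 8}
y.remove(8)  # {2, 7}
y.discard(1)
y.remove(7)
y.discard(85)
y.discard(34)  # {2}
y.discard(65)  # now {2}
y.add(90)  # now {2, 90}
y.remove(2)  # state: {90}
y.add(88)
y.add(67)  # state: {67, 88, 90}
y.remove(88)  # {67, 90}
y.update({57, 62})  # {57, 62, 67, 90}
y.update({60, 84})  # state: {57, 60, 62, 67, 84, 90}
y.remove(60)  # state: {57, 62, 67, 84, 90}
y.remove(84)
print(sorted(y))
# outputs [57, 62, 67, 90]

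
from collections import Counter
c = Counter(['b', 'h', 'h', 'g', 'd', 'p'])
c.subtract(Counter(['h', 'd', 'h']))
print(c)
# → Counter({'b': 1, 'g': 1, 'p': 1, 'h': 0, 'd': 0})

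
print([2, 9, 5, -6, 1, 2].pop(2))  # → 5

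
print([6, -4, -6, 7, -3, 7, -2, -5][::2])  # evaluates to [6, -6, -3, -2]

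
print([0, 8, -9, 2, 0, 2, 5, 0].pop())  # 0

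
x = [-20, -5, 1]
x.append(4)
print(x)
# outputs [-20, -5, 1, 4]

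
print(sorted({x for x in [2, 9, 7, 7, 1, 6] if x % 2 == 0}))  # [2, 6]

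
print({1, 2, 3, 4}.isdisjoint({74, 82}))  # True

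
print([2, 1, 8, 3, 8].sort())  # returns None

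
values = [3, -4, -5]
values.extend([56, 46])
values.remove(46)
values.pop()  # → 56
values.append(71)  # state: [3, -4, -5, 71]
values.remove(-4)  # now [3, -5, 71]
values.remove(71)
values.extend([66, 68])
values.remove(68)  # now [3, -5, 66]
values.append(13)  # [3, -5, 66, 13]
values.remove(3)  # [-5, 66, 13]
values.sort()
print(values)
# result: [-5, 13, 66]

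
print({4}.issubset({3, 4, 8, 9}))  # True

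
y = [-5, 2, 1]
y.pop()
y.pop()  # 2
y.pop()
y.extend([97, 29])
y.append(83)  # [97, 29, 83]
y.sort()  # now [29, 83, 97]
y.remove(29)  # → [83, 97]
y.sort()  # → [83, 97]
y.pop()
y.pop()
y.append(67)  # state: [67]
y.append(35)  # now [67, 35]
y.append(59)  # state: [67, 35, 59]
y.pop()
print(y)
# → [67, 35]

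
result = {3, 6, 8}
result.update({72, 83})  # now {3, 6, 8, 72, 83}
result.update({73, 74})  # {3, 6, 8, 72, 73, 74, 83}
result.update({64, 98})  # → {3, 6, 8, 64, 72, 73, 74, 83, 98}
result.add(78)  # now {3, 6, 8, 64, 72, 73, 74, 78, 83, 98}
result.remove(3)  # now {6, 8, 64, 72, 73, 74, 78, 83, 98}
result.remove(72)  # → {6, 8, 64, 73, 74, 78, 83, 98}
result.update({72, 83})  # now {6, 8, 64, 72, 73, 74, 78, 83, 98}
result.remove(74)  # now {6, 8, 64, 72, 73, 78, 83, 98}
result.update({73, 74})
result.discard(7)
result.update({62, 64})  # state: {6, 8, 62, 64, 72, 73, 74, 78, 83, 98}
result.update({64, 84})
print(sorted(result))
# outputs [6, 8, 62, 64, 72, 73, 74, 78, 83, 84, 98]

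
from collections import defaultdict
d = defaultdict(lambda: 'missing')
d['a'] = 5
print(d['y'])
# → missing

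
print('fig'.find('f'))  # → 0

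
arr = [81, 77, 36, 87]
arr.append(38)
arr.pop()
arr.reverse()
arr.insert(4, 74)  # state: [87, 36, 77, 81, 74]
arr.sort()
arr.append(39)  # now [36, 74, 77, 81, 87, 39]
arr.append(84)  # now [36, 74, 77, 81, 87, 39, 84]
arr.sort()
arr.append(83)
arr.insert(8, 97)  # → [36, 39, 74, 77, 81, 84, 87, 83, 97]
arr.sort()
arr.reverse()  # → [97, 87, 84, 83, 81, 77, 74, 39, 36]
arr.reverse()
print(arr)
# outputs [36, 39, 74, 77, 81, 83, 84, 87, 97]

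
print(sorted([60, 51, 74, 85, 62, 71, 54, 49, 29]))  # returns [29, 49, 51, 54, 60, 62, 71, 74, 85]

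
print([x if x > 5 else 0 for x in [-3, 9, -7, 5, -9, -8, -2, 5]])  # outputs [0, 9, 0, 0, 0, 0, 0, 0]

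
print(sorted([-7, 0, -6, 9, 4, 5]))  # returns [-7, -6, 0, 4, 5, 9]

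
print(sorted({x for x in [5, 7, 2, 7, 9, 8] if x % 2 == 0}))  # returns [2, 8]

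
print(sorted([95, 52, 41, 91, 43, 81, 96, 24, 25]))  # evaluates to [24, 25, 41, 43, 52, 81, 91, 95, 96]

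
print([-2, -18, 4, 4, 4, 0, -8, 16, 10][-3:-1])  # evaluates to [-8, 16]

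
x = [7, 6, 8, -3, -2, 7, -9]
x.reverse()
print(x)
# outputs [-9, 7, -2, -3, 8, 6, 7]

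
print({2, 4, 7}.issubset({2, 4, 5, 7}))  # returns True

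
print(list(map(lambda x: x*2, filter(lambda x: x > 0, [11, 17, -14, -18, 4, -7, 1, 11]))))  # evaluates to [22, 34, 8, 2, 22]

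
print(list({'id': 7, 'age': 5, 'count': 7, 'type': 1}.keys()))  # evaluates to ['id', 'age', 'count', 'type']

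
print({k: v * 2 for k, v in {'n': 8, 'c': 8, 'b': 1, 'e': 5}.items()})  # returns {'n': 16, 'c': 16, 'b': 2, 'e': 10}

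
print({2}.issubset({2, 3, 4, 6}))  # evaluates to True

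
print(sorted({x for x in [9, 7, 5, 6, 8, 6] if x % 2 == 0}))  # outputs [6, 8]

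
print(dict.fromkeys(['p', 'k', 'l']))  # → {'p': None, 'k': None, 'l': None}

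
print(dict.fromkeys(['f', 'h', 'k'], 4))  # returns {'f': 4, 'h': 4, 'k': 4}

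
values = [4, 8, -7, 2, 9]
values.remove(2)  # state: [4, 8, -7, 9]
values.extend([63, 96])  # [4, 8, -7, 9, 63, 96]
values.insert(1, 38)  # [4, 38, 8, -7, 9, 63, 96]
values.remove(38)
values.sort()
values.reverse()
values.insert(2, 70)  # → [96, 63, 70, 9, 8, 4, -7]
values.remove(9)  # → [96, 63, 70, 8, 4, -7]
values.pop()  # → -7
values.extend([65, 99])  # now [96, 63, 70, 8, 4, 65, 99]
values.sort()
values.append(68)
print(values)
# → [4, 8, 63, 65, 70, 96, 99, 68]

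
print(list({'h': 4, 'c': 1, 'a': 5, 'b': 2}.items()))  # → [('h', 4), ('c', 1), ('a', 5), ('b', 2)]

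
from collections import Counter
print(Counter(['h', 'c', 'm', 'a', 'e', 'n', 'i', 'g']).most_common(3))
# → [('h', 1), ('c', 1), ('m', 1)]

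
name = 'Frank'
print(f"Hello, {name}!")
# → Hello, Frank!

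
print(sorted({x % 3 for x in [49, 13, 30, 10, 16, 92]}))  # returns [0, 1, 2]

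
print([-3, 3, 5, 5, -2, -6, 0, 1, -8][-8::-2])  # [3]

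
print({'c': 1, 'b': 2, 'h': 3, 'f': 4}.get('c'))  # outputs 1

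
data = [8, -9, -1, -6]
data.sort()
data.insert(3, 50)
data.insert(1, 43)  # [-9, 43, -6, -1, 50, 8]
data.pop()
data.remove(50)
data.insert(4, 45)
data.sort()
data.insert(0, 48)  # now [48, -9, -6, -1, 43, 45]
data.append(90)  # [48, -9, -6, -1, 43, 45, 90]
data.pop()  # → 90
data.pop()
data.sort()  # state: [-9, -6, -1, 43, 48]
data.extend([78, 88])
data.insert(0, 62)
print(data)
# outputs [62, -9, -6, -1, 43, 48, 78, 88]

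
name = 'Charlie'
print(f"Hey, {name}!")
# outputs Hey, Charlie!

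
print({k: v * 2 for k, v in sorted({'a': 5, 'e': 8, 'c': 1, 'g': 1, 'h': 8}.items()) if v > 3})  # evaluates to {'a': 10, 'e': 16, 'h': 16}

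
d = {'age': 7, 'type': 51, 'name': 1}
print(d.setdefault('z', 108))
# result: 108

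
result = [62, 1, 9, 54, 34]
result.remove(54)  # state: [62, 1, 9, 34]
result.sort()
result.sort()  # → [1, 9, 34, 62]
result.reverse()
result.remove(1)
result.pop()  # 9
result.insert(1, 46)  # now [62, 46, 34]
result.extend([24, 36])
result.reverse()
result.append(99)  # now [36, 24, 34, 46, 62, 99]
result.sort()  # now [24, 34, 36, 46, 62, 99]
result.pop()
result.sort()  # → [24, 34, 36, 46, 62]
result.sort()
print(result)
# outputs [24, 34, 36, 46, 62]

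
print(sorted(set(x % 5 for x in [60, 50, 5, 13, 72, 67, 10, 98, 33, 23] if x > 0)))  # [0, 2, 3]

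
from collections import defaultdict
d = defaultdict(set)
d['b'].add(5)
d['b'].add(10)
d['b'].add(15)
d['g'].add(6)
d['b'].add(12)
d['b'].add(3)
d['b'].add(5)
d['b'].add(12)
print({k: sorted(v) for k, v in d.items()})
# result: {'b': [3, 5, 10, 12, 15], 'g': [6]}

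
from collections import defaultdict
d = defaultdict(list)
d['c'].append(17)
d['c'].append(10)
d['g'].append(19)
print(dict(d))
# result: {'c': [17, 10], 'g': [19]}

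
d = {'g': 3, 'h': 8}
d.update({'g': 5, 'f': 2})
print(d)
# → {'g': 5, 'h': 8, 'f': 2}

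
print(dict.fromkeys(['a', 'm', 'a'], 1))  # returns {'a': 1, 'm': 1}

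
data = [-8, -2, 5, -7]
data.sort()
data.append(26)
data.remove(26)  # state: [-8, -7, -2, 5]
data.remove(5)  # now [-8, -7, -2]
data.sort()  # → [-8, -7, -2]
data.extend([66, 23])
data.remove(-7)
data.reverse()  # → [23, 66, -2, -8]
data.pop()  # -8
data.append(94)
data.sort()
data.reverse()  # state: [94, 66, 23, -2]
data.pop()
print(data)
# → [94, 66, 23]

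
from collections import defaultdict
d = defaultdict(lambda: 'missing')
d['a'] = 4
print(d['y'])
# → missing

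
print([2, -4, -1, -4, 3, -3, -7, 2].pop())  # 2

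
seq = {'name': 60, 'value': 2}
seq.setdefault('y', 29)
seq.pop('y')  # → 29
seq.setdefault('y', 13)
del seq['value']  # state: {'name': 60, 'y': 13}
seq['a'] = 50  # {'name': 60, 'y': 13, 'a': 50}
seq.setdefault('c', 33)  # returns 33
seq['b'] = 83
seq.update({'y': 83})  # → {'name': 60, 'y': 83, 'a': 50, 'c': 33, 'b': 83}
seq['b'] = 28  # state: {'name': 60, 'y': 83, 'a': 50, 'c': 33, 'b': 28}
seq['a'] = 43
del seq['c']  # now {'name': 60, 'y': 83, 'a': 43, 'b': 28}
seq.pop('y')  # 83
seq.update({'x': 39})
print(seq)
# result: {'name': 60, 'a': 43, 'b': 28, 'x': 39}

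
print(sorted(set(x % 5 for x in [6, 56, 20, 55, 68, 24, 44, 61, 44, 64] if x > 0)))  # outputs [0, 1, 3, 4]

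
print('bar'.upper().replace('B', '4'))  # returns 4AR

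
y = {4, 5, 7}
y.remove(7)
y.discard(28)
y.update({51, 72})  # {4, 5, 51, 72}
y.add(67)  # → {4, 5, 51, 67, 72}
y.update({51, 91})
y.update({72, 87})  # {4, 5, 51, 67, 72, 87, 91}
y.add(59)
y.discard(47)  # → {4, 5, 51, 59, 67, 72, 87, 91}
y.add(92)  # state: {4, 5, 51, 59, 67, 72, 87, 91, 92}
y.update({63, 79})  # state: {4, 5, 51, 59, 63, 67, 72, 79, 87, 91, 92}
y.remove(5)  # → {4, 51, 59, 63, 67, 72, 79, 87, 91, 92}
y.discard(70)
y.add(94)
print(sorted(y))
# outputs [4, 51, 59, 63, 67, 72, 79, 87, 91, 92, 94]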